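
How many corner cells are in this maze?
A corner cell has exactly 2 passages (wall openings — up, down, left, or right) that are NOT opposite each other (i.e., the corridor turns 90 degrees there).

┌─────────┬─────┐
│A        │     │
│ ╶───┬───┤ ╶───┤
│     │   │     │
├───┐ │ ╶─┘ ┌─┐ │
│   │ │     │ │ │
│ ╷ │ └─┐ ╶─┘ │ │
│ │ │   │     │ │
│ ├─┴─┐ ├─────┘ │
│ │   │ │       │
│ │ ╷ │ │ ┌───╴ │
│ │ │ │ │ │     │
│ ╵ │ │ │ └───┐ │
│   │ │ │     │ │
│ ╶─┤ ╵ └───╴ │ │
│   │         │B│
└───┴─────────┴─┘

Counting corner cells (2 non-opposite passages):
Total corners: 23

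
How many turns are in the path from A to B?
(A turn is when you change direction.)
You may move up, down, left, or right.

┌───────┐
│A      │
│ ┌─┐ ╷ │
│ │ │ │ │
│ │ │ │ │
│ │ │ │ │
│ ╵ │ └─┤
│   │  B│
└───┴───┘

Directions: right, right, down, down, down, right
Number of turns: 2

Solution:

┌───────┐
│A → ↓  │
│ ┌─┐ ╷ │
│ │ │↓│ │
│ │ │ │ │
│ │ │↓│ │
│ ╵ │ └─┤
│   │↳ B│
└───┴───┘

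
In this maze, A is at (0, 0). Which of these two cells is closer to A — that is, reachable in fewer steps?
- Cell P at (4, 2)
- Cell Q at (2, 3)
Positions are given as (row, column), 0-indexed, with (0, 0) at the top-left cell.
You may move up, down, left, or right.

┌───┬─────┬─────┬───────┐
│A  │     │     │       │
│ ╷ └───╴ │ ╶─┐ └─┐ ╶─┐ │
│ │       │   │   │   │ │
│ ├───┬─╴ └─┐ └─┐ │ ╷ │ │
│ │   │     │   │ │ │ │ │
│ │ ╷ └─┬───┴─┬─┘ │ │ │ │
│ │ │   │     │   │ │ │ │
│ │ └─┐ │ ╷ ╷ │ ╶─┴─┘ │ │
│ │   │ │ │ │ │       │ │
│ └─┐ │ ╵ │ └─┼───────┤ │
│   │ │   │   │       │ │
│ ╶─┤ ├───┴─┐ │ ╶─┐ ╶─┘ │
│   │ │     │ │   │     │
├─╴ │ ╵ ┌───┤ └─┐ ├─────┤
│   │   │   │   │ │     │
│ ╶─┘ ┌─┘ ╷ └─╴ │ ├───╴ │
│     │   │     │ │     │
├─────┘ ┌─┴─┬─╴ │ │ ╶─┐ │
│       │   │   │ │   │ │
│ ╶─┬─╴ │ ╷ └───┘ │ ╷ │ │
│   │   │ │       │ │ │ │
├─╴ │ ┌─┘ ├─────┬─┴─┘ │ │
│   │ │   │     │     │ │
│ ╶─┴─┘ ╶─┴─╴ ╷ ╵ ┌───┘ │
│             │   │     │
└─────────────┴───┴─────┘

Shortest path A → P at (4, 2): 16 steps
Shortest path A → Q at (2, 3): 7 steps

Q is closer (7 steps vs 16 steps).

Path to P:

┌───┬─────┬─────┬───────┐
│A  │     │     │       │
│ ╷ └───╴ │ ╶─┐ └─┐ ╶─┐ │
│↓│       │   │   │   │ │
│ ├───┬─╴ └─┐ └─┐ │ ╷ │ │
│↓│   │     │   │ │ │ │ │
│ │ ╷ └─┬───┴─┬─┘ │ │ │ │
│↓│ │   │     │   │ │ │ │
│ │ └─┐ │ ╷ ╷ │ ╶─┴─┘ │ │
│↓│  P│ │ │ │ │       │ │
│ └─┐ │ ╵ │ └─┼───────┤ │
│↓  │↑│   │   │       │ │
│ ╶─┤ ├───┴─┐ │ ╶─┐ ╶─┘ │
│↳ ↓│↑│     │ │   │     │
├─╴ │ ╵ ┌───┤ └─┐ ├─────┤
│↓ ↲│↑  │   │   │ │     │
│ ╶─┘ ┌─┘ ╷ └─╴ │ ├───╴ │
│↳ → ↑│   │     │ │     │
├─────┘ ┌─┴─┬─╴ │ │ ╶─┐ │
│       │   │   │ │   │ │
│ ╶─┬─╴ │ ╷ └───┘ │ ╷ │ │
│   │   │ │       │ │ │ │
├─╴ │ ┌─┘ ├─────┬─┴─┘ │ │
│   │ │   │     │     │ │
│ ╶─┴─┘ ╶─┴─╴ ╷ ╵ ┌───┘ │
│             │   │     │
└─────────────┴───┴─────┘

Path to Q:

┌───┬─────┬─────┬───────┐
│A ↓│     │     │       │
│ ╷ └───╴ │ ╶─┐ └─┐ ╶─┐ │
│ │↳ → → ↓│   │   │   │ │
│ ├───┬─╴ └─┐ └─┐ │ ╷ │ │
│ │   │Q ↲  │   │ │ │ │ │
│ │ ╷ └─┬───┴─┬─┘ │ │ │ │
│ │ │   │     │   │ │ │ │
│ │ └─┐ │ ╷ ╷ │ ╶─┴─┘ │ │
│ │   │ │ │ │ │       │ │
│ └─┐ │ ╵ │ └─┼───────┤ │
│   │ │   │   │       │ │
│ ╶─┤ ├───┴─┐ │ ╶─┐ ╶─┘ │
│   │ │     │ │   │     │
├─╴ │ ╵ ┌───┤ └─┐ ├─────┤
│   │   │   │   │ │     │
│ ╶─┘ ┌─┘ ╷ └─╴ │ ├───╴ │
│     │   │     │ │     │
├─────┘ ┌─┴─┬─╴ │ │ ╶─┐ │
│       │   │   │ │   │ │
│ ╶─┬─╴ │ ╷ └───┘ │ ╷ │ │
│   │   │ │       │ │ │ │
├─╴ │ ┌─┘ ├─────┬─┴─┘ │ │
│   │ │   │     │     │ │
│ ╶─┴─┘ ╶─┴─╴ ╷ ╵ ┌───┘ │
│             │   │     │
└─────────────┴───┴─────┘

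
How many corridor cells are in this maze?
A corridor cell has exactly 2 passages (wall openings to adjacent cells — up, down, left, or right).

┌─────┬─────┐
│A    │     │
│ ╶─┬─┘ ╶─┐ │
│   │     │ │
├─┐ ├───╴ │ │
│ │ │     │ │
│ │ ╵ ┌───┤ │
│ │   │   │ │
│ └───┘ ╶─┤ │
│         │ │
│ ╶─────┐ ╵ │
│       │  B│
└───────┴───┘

Counting cells with exactly 2 passages:
Total corridor cells: 28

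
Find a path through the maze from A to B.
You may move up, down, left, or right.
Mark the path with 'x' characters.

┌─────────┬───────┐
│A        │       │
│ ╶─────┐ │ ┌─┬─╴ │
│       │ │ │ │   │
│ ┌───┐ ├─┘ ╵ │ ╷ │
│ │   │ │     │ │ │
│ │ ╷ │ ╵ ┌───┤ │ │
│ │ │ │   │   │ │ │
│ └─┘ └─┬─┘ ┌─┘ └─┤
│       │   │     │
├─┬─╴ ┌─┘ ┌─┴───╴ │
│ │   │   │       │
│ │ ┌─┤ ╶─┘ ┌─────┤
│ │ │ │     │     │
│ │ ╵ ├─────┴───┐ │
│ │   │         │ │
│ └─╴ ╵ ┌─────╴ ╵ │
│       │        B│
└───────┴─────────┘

Finding the shortest path through the maze:
Path length: 20 steps
Directions: down → down → down → down → right → right → down → left → down → down → right → down → right → up → right → right → right → right → down → right

Solution:

┌─────────┬───────┐
│A        │       │
│ ╶─────┐ │ ┌─┬─╴ │
│x      │ │ │ │   │
│ ┌───┐ ├─┘ ╵ │ ╷ │
│x│   │ │     │ │ │
│ │ ╷ │ ╵ ┌───┤ │ │
│x│ │ │   │   │ │ │
│ └─┘ └─┬─┘ ┌─┘ └─┤
│x x x  │   │     │
├─┬─╴ ┌─┘ ┌─┴───╴ │
│ │x x│   │       │
│ │ ┌─┤ ╶─┘ ┌─────┤
│ │x│ │     │     │
│ │ ╵ ├─────┴───┐ │
│ │x x│x x x x x│ │
│ └─╴ ╵ ┌─────╴ ╵ │
│    x x│      x B│
└───────┴─────────┘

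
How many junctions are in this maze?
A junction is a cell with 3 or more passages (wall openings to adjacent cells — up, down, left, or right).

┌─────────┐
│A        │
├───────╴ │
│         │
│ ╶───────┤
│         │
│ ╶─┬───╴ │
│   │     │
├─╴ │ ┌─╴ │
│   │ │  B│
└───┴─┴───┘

Checking each cell for number of passages:

Junctions found (3+ passages):
  (2, 0): 3 passages
  (3, 4): 3 passages
Total junctions: 2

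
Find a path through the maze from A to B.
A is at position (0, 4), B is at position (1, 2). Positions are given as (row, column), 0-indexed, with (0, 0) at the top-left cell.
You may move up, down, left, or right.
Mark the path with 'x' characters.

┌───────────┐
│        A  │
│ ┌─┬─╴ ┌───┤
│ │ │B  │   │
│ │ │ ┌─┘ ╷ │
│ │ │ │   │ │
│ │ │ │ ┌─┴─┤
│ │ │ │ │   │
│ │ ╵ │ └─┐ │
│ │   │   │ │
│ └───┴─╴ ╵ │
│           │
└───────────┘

Finding the shortest path from (0, 4) to (1, 2):
Path length: 3 steps
Directions: left → down → left

Solution:

┌───────────┐
│      x A  │
│ ┌─┬─╴ ┌───┤
│ │ │B x│   │
│ │ │ ┌─┘ ╷ │
│ │ │ │   │ │
│ │ │ │ ┌─┴─┤
│ │ │ │ │   │
│ │ ╵ │ └─┐ │
│ │   │   │ │
│ └───┴─╴ ╵ │
│           │
└───────────┘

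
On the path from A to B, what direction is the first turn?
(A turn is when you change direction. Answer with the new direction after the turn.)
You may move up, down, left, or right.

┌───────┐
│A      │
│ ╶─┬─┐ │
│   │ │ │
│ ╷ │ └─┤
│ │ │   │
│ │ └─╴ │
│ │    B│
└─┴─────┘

Directions: down, right, down, down, right, right
First turn direction: right

Solution:

┌───────┐
│A      │
│ ╶─┬─┐ │
│↳ ↓│ │ │
│ ╷ │ └─┤
│ │↓│   │
│ │ └─╴ │
│ │↳ → B│
└─┴─────┘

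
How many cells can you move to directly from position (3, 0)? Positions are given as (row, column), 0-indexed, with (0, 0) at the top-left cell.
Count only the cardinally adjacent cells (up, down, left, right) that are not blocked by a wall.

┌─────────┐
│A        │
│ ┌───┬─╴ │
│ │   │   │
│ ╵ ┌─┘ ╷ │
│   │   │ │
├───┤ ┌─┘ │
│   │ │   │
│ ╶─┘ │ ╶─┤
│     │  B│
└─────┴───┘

Checking passable neighbors of (3, 0):
Neighbors: (4, 0), (3, 1)
Count: 2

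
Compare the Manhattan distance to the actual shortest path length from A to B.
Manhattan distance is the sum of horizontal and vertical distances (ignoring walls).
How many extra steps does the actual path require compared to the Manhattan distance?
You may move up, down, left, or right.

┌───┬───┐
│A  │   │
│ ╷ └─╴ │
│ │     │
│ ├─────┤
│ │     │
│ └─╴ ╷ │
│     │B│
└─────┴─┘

Manhattan distance: |3 - 0| + |3 - 0| = 6
Actual path length: 8
Extra steps: 8 - 6 = 2

Solution:

┌───┬───┐
│A  │   │
│ ╷ └─╴ │
│↓│     │
│ ├─────┤
│↓│  ↱ ↓│
│ └─╴ ╷ │
│↳ → ↑│B│
└─────┴─┘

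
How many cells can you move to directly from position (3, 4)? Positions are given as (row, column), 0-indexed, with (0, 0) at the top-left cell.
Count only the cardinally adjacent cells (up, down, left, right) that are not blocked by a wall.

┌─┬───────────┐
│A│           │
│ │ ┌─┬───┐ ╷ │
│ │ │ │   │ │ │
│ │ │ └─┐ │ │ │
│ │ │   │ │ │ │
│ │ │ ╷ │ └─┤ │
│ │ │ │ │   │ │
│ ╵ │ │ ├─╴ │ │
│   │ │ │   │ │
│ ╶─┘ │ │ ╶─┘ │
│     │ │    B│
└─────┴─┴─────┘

Checking passable neighbors of (3, 4):
Neighbors: (2, 4), (3, 5)
Count: 2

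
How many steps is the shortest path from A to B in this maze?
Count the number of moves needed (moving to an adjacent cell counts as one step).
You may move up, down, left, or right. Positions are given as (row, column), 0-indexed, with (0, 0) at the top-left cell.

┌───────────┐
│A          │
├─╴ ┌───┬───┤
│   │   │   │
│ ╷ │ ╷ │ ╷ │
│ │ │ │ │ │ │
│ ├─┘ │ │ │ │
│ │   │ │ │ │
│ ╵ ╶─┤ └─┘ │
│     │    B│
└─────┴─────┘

Using BFS to find shortest path:
Start: (0, 0), End: (4, 5)
Path found:
(0,0) → (0,1) → (1,1) → (1,0) → (2,0) → (3,0) → (4,0) → (4,1) → (3,1) → (3,2) → (2,2) → (1,2) → (1,3) → (2,3) → (3,3) → (4,3) → (4,4) → (4,5)
Number of steps: 17

Solution:

┌───────────┐
│A ↓        │
├─╴ ┌───┬───┤
│↓ ↲│↱ ↓│   │
│ ╷ │ ╷ │ ╷ │
│↓│ │↑│↓│ │ │
│ ├─┘ │ │ │ │
│↓│↱ ↑│↓│ │ │
│ ╵ ╶─┤ └─┘ │
│↳ ↑  │↳ → B│
└─────┴─────┘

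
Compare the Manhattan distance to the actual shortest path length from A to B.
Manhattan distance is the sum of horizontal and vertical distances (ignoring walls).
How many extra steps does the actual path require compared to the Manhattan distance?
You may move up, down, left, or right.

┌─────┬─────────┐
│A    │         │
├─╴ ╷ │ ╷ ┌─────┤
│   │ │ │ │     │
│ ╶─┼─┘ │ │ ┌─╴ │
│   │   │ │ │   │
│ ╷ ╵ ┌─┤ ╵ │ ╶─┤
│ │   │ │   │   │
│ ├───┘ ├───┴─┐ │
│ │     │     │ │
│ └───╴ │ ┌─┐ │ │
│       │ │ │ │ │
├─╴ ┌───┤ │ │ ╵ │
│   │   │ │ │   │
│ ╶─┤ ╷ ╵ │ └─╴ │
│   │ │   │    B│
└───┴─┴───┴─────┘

Manhattan distance: |7 - 0| + |7 - 0| = 14
Actual path length: 28
Extra steps: 28 - 14 = 14

Solution:

┌─────┬─────────┐
│A ↓  │↱ ↓      │
├─╴ ╷ │ ╷ ┌─────┤
│↓ ↲│ │↑│↓│↱ → ↓│
│ ╶─┼─┘ │ │ ┌─╴ │
│↳ ↓│↱ ↑│↓│↑│↓ ↲│
│ ╷ ╵ ┌─┤ ╵ │ ╶─┤
│ │↳ ↑│ │↳ ↑│↳ ↓│
│ ├───┘ ├───┴─┐ │
│ │     │     │↓│
│ └───╴ │ ┌─┐ │ │
│       │ │ │ │↓│
├─╴ ┌───┤ │ │ ╵ │
│   │   │ │ │  ↓│
│ ╶─┤ ╷ ╵ │ └─╴ │
│   │ │   │    B│
└───┴─┴───┴─────┘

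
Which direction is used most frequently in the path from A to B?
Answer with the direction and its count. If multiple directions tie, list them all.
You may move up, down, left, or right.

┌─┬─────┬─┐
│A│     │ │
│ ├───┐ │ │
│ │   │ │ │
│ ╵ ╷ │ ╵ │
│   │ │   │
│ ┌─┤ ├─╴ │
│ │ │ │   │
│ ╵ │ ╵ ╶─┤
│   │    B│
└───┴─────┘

Directions: down, down, right, up, right, down, down, down, right, right
Counts: {'down': 5, 'right': 4, 'up': 1}
Most common: down (5 times)

Solution:

┌─┬─────┬─┐
│A│     │ │
│ ├───┐ │ │
│↓│↱ ↓│ │ │
│ ╵ ╷ │ ╵ │
│↳ ↑│↓│   │
│ ┌─┤ ├─╴ │
│ │ │↓│   │
│ ╵ │ ╵ ╶─┤
│   │↳ → B│
└───┴─────┘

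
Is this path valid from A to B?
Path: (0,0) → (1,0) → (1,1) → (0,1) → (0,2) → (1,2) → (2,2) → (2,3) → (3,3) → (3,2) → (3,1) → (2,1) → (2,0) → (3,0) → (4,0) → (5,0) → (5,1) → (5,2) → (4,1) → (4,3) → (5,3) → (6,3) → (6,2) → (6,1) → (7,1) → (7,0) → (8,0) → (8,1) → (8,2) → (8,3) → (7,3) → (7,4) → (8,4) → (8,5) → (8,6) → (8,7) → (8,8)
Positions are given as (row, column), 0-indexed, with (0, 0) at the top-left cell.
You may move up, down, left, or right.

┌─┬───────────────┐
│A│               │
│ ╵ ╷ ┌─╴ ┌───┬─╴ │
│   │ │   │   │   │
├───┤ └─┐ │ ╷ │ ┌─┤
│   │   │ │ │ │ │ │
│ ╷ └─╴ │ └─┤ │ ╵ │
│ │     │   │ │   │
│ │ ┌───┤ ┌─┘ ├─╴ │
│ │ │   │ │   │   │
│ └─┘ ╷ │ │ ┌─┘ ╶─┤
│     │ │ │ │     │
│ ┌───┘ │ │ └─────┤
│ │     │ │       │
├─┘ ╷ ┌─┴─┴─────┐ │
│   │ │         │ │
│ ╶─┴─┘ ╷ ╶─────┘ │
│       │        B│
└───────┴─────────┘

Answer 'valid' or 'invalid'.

Checking path validity:
Result: Invalid move at step 18: cannot move from (5, 2) to (4, 1).

invalid

Correct solution:

┌─┬───────────────┐
│A│↱ ↓            │
│ ╵ ╷ ┌─╴ ┌───┬─╴ │
│↳ ↑│↓│   │   │   │
├───┤ └─┐ │ ╷ │ ┌─┤
│↓ ↰│↳ ↓│ │ │ │ │ │
│ ╷ └─╴ │ └─┤ │ ╵ │
│↓│↑ ← ↲│   │ │   │
│ │ ┌───┤ ┌─┘ ├─╴ │
│↓│ │↱ ↓│ │   │   │
│ └─┘ ╷ │ │ ┌─┘ ╶─┤
│↳ → ↑│↓│ │ │     │
│ ┌───┘ │ │ └─────┤
│ │↓ ← ↲│ │       │
├─┘ ╷ ┌─┴─┴─────┐ │
│↓ ↲│ │↱ ↓      │ │
│ ╶─┴─┘ ╷ ╶─────┘ │
│↳ → → ↑│↳ → → → B│
└───────┴─────────┘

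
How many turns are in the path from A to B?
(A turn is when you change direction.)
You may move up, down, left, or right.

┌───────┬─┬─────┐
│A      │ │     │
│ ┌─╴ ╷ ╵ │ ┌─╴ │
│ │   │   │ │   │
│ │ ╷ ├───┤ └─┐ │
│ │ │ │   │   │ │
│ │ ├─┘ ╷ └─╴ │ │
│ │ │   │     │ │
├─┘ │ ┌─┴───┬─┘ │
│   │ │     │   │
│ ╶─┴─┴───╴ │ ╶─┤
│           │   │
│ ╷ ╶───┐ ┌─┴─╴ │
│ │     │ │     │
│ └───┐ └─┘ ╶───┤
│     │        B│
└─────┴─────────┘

Directions: right, right, down, left, down, down, down, left, down, right, down, right, right, down, right, right, right, right
Number of turns: 10

Solution:

┌───────┬─┬─────┐
│A → ↓  │ │     │
│ ┌─╴ ╷ ╵ │ ┌─╴ │
│ │↓ ↲│   │ │   │
│ │ ╷ ├───┤ └─┐ │
│ │↓│ │   │   │ │
│ │ ├─┘ ╷ └─╴ │ │
│ │↓│   │     │ │
├─┘ │ ┌─┴───┬─┘ │
│↓ ↲│ │     │   │
│ ╶─┴─┴───╴ │ ╶─┤
│↳ ↓        │   │
│ ╷ ╶───┐ ┌─┴─╴ │
│ │↳ → ↓│ │     │
│ └───┐ └─┘ ╶───┤
│     │↳ → → → B│
└─────┴─────────┘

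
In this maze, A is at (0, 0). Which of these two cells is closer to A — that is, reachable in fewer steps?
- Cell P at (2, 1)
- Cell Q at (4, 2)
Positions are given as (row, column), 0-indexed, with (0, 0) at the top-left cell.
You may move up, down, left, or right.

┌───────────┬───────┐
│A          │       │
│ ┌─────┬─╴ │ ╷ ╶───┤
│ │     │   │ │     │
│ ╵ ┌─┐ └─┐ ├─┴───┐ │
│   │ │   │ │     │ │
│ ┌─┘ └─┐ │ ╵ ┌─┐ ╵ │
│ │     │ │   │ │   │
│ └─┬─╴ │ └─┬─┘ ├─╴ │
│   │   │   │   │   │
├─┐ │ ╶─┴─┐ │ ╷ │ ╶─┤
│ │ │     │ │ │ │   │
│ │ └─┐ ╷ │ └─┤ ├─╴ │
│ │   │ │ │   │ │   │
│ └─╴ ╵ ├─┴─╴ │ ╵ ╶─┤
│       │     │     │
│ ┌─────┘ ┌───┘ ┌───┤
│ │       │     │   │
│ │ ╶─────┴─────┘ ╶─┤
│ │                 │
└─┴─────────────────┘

Shortest path A → P at (2, 1): 3 steps
Shortest path A → Q at (4, 2): 14 steps

P is closer (3 steps vs 14 steps).

Path to P:

┌───────────┬───────┐
│A          │       │
│ ┌─────┬─╴ │ ╷ ╶───┤
│↓│     │   │ │     │
│ ╵ ┌─┐ └─┐ ├─┴───┐ │
│↳ P│ │   │ │     │ │
│ ┌─┘ └─┐ │ ╵ ┌─┐ ╵ │
│ │     │ │   │ │   │
│ └─┬─╴ │ └─┬─┘ ├─╴ │
│   │   │   │   │   │
├─┐ │ ╶─┴─┐ │ ╷ │ ╶─┤
│ │ │     │ │ │ │   │
│ │ └─┐ ╷ │ └─┤ ├─╴ │
│ │   │ │ │   │ │   │
│ └─╴ ╵ ├─┴─╴ │ ╵ ╶─┤
│       │     │     │
│ ┌─────┘ ┌───┘ ┌───┤
│ │       │     │   │
│ │ ╶─────┴─────┘ ╶─┤
│ │                 │
└─┴─────────────────┘

Path to Q:

┌───────────┬───────┐
│A          │       │
│ ┌─────┬─╴ │ ╷ ╶───┤
│↓│     │   │ │     │
│ ╵ ┌─┐ └─┐ ├─┴───┐ │
│↓  │ │   │ │     │ │
│ ┌─┘ └─┐ │ ╵ ┌─┐ ╵ │
│↓│     │ │   │ │   │
│ └─┬─╴ │ └─┬─┘ ├─╴ │
│↳ ↓│Q  │   │   │   │
├─┐ │ ╶─┴─┐ │ ╷ │ ╶─┤
│ │↓│↑ ↰  │ │ │ │   │
│ │ └─┐ ╷ │ └─┤ ├─╴ │
│ │↳ ↓│↑│ │   │ │   │
│ └─╴ ╵ ├─┴─╴ │ ╵ ╶─┤
│    ↳ ↑│     │     │
│ ┌─────┘ ┌───┘ ┌───┤
│ │       │     │   │
│ │ ╶─────┴─────┘ ╶─┤
│ │                 │
└─┴─────────────────┘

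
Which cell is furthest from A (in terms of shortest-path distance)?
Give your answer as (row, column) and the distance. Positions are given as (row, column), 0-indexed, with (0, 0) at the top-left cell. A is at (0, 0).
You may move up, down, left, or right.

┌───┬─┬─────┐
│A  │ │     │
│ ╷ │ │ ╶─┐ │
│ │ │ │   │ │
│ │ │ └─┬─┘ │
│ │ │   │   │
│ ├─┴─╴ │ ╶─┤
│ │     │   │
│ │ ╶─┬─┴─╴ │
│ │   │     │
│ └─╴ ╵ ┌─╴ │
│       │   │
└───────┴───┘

Computing BFS distances from A to all cells:
Furthest cell: (1, 4)
Distance: 21 steps

Path from A to the furthest cell:

┌───┬─┬─────┐
│A  │ │↓ ← ↰│
│ ╷ │ │ ╶─┐ │
│↓│ │ │↳ B│↑│
│ │ │ └─┬─┘ │
│↓│ │   │↱ ↑│
│ ├─┴─╴ │ ╶─┤
│↓│     │↑ ↰│
│ │ ╶─┬─┴─╴ │
│↓│   │↱ → ↑│
│ └─╴ ╵ ┌─╴ │
│↳ → → ↑│   │
└───────┴───┘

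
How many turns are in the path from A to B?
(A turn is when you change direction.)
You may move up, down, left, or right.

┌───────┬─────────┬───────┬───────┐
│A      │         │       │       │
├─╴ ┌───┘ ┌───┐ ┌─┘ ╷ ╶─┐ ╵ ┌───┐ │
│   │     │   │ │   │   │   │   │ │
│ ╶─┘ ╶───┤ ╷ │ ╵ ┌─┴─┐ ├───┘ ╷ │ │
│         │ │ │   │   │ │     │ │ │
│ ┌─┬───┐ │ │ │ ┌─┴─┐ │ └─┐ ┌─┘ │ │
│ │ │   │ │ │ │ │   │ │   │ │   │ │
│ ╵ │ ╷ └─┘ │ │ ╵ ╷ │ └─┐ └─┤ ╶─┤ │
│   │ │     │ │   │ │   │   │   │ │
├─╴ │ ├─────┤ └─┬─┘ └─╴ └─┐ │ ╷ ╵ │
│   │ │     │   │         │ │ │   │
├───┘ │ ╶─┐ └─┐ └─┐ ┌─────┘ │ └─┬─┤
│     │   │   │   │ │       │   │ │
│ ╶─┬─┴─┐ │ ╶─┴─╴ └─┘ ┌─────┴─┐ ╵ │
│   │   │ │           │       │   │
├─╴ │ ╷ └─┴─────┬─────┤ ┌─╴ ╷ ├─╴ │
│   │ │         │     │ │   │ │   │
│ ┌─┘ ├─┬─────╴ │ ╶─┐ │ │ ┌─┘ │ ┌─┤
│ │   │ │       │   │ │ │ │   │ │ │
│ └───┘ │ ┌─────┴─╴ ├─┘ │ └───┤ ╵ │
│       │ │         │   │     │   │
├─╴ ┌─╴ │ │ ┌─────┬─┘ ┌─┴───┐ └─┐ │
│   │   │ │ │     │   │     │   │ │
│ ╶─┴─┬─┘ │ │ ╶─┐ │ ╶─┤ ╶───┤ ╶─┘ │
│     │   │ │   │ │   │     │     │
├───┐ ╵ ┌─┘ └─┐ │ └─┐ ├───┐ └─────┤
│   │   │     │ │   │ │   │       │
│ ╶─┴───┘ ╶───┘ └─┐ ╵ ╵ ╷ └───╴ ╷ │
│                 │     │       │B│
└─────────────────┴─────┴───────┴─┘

Directions: right, down, left, down, right, right, up, right, right, up, right, right, right, down, down, right, up, right, up, right, right, right, down, right, up, right, right, right, down, down, down, down, down, left, up, left, down, down, right, down, right, down, left, down, down, right, down, down, left, left, up, up, left, left, up, up, right, up, left, left, down, down, down, left, down, left, down, right, down, down, right, up, right, down, right, right, right, up, right, down
Number of turns: 53

Solution:

┌───────┬─────────┬───────┬───────┐
│A ↓    │↱ → → ↓  │↱ → → ↓│↱ → → ↓│
├─╴ ┌───┘ ┌───┐ ┌─┘ ╷ ╶─┐ ╵ ┌───┐ │
│↓ ↲│↱ → ↑│   │↓│↱ ↑│   │↳ ↑│   │↓│
│ ╶─┘ ╶───┤ ╷ │ ╵ ┌─┴─┐ ├───┘ ╷ │ │
│↳ → ↑    │ │ │↳ ↑│   │ │     │ │↓│
│ ┌─┬───┐ │ │ │ ┌─┴─┐ │ └─┐ ┌─┘ │ │
│ │ │   │ │ │ │ │   │ │   │ │   │↓│
│ ╵ │ ╷ └─┘ │ │ ╵ ╷ │ └─┐ └─┤ ╶─┤ │
│   │ │     │ │   │ │   │   │↓ ↰│↓│
├─╴ │ ├─────┤ └─┬─┘ └─╴ └─┐ │ ╷ ╵ │
│   │ │     │   │         │ │↓│↑ ↲│
├───┘ │ ╶─┐ └─┐ └─┐ ┌─────┘ │ └─┬─┤
│     │   │   │   │ │       │↳ ↓│ │
│ ╶─┬─┴─┐ │ ╶─┴─╴ └─┘ ┌─────┴─┐ ╵ │
│   │   │ │           │↓ ← ↰  │↳ ↓│
├─╴ │ ╷ └─┴─────┬─────┤ ┌─╴ ╷ ├─╴ │
│   │ │         │     │↓│↱ ↑│ │↓ ↲│
│ ┌─┘ ├─┬─────╴ │ ╶─┐ │ │ ┌─┘ │ ┌─┤
│ │   │ │       │   │ │↓│↑│   │↓│ │
│ └───┘ │ ┌─────┴─╴ ├─┘ │ └───┤ ╵ │
│       │ │         │↓ ↲│↑ ← ↰│↳ ↓│
├─╴ ┌─╴ │ │ ┌─────┬─┘ ┌─┴───┐ └─┐ │
│   │   │ │ │     │↓ ↲│     │↑  │↓│
│ ╶─┴─┬─┘ │ │ ╶─┐ │ ╶─┤ ╶───┤ ╶─┘ │
│     │   │ │   │ │↳ ↓│     │↑ ← ↲│
├───┐ ╵ ┌─┘ └─┐ │ └─┐ ├───┐ └─────┤
│   │   │     │ │   │↓│↱ ↓│    ↱ ↓│
│ ╶─┴───┘ ╶───┘ └─┐ ╵ ╵ ╷ └───╴ ╷ │
│                 │  ↳ ↑│↳ → → ↑│B│
└─────────────────┴─────┴───────┴─┘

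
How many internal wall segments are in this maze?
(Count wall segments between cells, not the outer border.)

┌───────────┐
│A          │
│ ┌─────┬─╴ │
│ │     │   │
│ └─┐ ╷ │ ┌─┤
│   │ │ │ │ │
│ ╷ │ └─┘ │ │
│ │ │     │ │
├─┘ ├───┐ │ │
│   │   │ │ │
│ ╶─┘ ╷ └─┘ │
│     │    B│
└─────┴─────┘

Counting internal wall segments:
Total internal walls: 25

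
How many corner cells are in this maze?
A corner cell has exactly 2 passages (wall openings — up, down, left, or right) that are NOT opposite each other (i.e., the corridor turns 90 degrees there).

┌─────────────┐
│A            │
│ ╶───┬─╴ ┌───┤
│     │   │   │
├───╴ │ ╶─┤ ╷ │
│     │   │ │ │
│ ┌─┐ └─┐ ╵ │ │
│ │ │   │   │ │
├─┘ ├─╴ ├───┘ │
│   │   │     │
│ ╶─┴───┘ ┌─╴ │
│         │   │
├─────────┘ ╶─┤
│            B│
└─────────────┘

Counting corner cells (2 non-opposite passages):
Total corners: 22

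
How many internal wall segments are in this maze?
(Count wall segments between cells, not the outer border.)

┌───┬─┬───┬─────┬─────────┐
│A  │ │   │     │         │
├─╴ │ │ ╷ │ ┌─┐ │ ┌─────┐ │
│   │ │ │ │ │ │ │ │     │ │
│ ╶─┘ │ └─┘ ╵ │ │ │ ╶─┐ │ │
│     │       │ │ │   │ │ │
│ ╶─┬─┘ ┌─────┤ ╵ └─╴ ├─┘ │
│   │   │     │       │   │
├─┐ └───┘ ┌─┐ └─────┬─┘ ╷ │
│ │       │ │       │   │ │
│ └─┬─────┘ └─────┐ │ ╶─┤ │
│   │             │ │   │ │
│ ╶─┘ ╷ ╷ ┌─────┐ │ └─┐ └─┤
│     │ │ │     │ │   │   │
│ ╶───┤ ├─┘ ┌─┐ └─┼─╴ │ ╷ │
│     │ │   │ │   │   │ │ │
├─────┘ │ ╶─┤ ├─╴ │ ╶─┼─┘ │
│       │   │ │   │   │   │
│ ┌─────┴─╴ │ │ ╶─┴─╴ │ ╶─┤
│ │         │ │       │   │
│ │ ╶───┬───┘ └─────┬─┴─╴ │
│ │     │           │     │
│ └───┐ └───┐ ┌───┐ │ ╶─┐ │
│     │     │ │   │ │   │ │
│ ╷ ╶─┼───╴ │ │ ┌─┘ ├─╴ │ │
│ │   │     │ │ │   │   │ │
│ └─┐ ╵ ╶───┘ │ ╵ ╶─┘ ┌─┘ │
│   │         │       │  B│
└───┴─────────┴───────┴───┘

Counting internal wall segments:
Total internal walls: 156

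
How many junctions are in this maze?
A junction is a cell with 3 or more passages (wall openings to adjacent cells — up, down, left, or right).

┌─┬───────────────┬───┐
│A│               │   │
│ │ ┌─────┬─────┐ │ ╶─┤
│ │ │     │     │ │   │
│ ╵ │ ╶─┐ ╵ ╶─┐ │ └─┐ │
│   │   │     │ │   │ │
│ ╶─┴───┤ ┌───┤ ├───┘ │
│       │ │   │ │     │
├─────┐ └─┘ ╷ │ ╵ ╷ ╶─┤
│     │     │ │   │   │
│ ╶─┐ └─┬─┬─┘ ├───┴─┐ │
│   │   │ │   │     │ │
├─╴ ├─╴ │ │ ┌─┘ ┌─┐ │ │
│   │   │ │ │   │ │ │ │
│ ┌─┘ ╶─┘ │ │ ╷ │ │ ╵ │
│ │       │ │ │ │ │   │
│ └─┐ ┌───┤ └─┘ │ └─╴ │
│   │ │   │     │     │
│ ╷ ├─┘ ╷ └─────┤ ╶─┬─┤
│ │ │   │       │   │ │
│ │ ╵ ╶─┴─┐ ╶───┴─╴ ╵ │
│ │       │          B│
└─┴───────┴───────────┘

Checking each cell for number of passages:

Junctions found (3+ passages):
  (2, 0): 3 passages
  (2, 4): 3 passages
  (2, 5): 3 passages
  (3, 9): 3 passages
  (6, 7): 3 passages
  (7, 2): 4 passages
  (7, 10): 3 passages
  (8, 0): 3 passages
  (8, 8): 3 passages
  (9, 5): 3 passages
  (10, 2): 3 passages
  (10, 9): 3 passages
Total junctions: 12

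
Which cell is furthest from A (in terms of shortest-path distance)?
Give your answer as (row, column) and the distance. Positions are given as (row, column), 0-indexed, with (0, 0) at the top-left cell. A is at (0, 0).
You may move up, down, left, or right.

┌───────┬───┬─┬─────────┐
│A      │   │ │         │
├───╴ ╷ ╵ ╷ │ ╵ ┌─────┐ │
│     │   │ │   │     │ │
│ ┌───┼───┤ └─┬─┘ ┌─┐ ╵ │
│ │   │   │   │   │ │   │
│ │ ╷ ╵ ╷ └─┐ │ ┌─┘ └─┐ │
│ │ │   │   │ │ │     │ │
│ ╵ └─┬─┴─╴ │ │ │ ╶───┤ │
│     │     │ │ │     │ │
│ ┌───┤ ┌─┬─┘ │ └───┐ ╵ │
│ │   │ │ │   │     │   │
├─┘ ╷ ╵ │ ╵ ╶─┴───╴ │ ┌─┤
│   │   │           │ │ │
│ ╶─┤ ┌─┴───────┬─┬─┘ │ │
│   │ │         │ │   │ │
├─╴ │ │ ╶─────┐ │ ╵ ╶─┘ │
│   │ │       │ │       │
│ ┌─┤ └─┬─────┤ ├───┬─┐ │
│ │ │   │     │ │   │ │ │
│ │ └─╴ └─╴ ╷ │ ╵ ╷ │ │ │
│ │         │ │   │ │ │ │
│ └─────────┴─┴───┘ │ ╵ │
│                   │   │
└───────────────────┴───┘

Computing BFS distances from A to all cells:
Furthest cell: (8, 6)
Distance: 60 steps

Path from A to the furthest cell:

┌───────┬───┬─┬─────────┐
│A → ↓  │   │ │         │
├───╴ ╷ ╵ ╷ │ ╵ ┌─────┐ │
│↓ ← ↲│   │ │   │     │ │
│ ┌───┼───┤ └─┬─┘ ┌─┐ ╵ │
│↓│↱ ↓│↱ ↓│   │   │ │   │
│ │ ╷ ╵ ╷ └─┐ │ ┌─┘ └─┐ │
│↓│↑│↳ ↑│↳ ↓│ │ │     │ │
│ ╵ └─┬─┴─╴ │ │ │ ╶───┤ │
│↳ ↑  │↓ ← ↲│ │ │     │ │
│ ┌───┤ ┌─┬─┘ │ └───┐ ╵ │
│ │↓ ↰│↓│ │   │     │   │
├─┘ ╷ ╵ │ ╵ ╶─┴───╴ │ ┌─┤
│↓ ↲│↑ ↲│           │ │ │
│ ╶─┤ ┌─┴───────┬─┬─┘ │ │
│↳ ↓│ │↓ ← ← ← ↰│ │   │ │
├─╴ │ │ ╶─────┐ │ ╵ ╶─┘ │
│↓ ↲│ │↳ → → B│↑│       │
│ ┌─┤ └─┬─────┤ ├───┬─┐ │
│↓│ │   │     │↑│↓ ↰│ │ │
│ │ └─╴ └─╴ ╷ │ ╵ ╷ │ │ │
│↓│         │ │↑ ↲│↑│ │ │
│ └─────────┴─┴───┘ │ ╵ │
│↳ → → → → → → → → ↑│   │
└───────────────────┴───┘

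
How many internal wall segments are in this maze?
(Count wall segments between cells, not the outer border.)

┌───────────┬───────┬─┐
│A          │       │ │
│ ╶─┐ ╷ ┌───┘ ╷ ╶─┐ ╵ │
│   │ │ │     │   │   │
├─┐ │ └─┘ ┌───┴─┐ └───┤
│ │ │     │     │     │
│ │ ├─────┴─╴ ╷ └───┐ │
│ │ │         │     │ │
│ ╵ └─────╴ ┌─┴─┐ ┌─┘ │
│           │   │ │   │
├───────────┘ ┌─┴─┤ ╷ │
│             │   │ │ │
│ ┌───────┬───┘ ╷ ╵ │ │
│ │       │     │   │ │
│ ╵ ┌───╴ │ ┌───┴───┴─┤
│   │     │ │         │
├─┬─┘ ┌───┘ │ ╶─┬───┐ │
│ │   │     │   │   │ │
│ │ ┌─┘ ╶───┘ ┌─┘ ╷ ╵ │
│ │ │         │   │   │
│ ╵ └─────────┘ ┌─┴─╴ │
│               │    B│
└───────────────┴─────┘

Counting internal wall segments:
Total internal walls: 100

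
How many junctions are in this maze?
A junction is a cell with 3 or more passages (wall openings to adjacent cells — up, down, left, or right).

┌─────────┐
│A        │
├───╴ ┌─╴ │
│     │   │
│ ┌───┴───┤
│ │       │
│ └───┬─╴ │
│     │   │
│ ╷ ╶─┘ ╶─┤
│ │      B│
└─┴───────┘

Checking each cell for number of passages:

Junctions found (3+ passages):
  (0, 2): 3 passages
  (3, 0): 3 passages
  (3, 1): 3 passages
  (4, 3): 3 passages
Total junctions: 4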